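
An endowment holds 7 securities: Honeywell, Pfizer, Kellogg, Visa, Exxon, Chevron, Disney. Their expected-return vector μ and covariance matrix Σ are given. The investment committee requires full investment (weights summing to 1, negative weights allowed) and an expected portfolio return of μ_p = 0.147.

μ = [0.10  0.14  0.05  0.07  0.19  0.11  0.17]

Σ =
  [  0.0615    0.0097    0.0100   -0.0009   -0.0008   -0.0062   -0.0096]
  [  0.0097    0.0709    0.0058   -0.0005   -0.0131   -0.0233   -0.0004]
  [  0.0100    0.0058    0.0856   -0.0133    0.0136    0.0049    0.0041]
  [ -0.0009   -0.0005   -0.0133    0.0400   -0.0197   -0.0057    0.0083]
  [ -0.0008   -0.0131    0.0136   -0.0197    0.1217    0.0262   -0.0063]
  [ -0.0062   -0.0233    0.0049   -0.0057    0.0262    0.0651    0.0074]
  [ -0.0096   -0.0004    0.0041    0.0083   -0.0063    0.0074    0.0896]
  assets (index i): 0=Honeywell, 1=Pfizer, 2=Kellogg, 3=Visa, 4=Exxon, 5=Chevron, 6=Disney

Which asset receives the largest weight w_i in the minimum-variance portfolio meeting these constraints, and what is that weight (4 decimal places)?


Pfizer (0.2647)

g=Σ⁻¹μ = [1.7244  2.8112  0.1024  2.7440  1.9480  2.1042  1.7989]
h=Σ⁻¹𝟙 = [15.3596  20.3933  10.7418  35.9160  11.0018  21.1095  8.1090]
a=μᵀg=1.670615  b=𝟙ᵀg=13.233145  c=𝟙ᵀh=122.630997  D=ac−b²=29.753057
λ₁=(c·0.147−b)/D = (122.630997·0.147−13.233145)/29.753057 = 0.161113
λ₂=(a−b·0.147)/D = (1.670615−13.233145·0.147)/29.753057 = -0.009231
w* = 0.161113·g + -0.009231·h:
  w_0 = 0.161113·1.7244 + -0.009231·15.3596 = 0.1360  (Honeywell)
  w_1 = 0.161113·2.8112 + -0.009231·20.3933 = 0.2647  (Pfizer)
  w_2 = 0.161113·0.1024 + -0.009231·10.7418 = -0.0827  (Kellogg)
  w_3 = 0.161113·2.7440 + -0.009231·35.9160 = 0.1105  (Visa)
  w_4 = 0.161113·1.9480 + -0.009231·11.0018 = 0.2123  (Exxon)
  w_5 = 0.161113·2.1042 + -0.009231·21.1095 = 0.1441  (Chevron)
  w_6 = 0.161113·1.7989 + -0.009231·8.1090 = 0.2150  (Disney)
Σw_i=1.0000  μᵀw=0.1470
σ²=wᵀΣw=λ₁·μ_p+λ₂ = 0.161113·0.147 + -0.009231 = 0.014452 ≈ 0.0145


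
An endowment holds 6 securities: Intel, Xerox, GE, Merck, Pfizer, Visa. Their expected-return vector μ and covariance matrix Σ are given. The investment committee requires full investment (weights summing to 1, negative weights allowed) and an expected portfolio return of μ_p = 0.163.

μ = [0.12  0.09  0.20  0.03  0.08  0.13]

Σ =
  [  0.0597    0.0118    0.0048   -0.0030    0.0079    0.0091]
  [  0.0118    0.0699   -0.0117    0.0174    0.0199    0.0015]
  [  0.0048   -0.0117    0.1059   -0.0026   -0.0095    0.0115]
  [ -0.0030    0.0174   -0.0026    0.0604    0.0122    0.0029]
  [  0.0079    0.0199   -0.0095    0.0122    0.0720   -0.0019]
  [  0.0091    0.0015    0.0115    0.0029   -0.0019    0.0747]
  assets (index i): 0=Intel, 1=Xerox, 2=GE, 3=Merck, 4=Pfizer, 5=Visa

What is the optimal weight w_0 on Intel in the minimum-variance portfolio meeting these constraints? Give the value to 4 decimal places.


p=Σ⁻¹μ = [1.3318  1.0627  1.8924  0.0865  0.9402  1.2859]
q=Σ⁻¹𝟙 = [12.2781  7.6612  9.8464  12.9256  9.7963  9.9688]
a=μᵀp=0.878929  b=𝟙ᵀp=6.599578  c=𝟙ᵀq=62.476427  D=ac−b²=11.357901
λ₁=(c·0.163−b)/D = (62.476427·0.163−6.599578)/11.357901 = 0.315558
λ₂=(a−b·0.163)/D = (0.878929−6.599578·0.163)/11.357901 = -0.017327
w* = 0.315558·p + -0.017327·q:
  w_0 = 0.315558·1.3318 + -0.017327·12.2781 = 0.2075  (Intel)
  w_1 = 0.315558·1.0627 + -0.017327·7.6612 = 0.2026  (Xerox)
  w_2 = 0.315558·1.8924 + -0.017327·9.8464 = 0.4266  (GE)
  w_3 = 0.315558·0.0865 + -0.017327·12.9256 = -0.1967  (Merck)
  w_4 = 0.315558·0.9402 + -0.017327·9.7963 = 0.1270  (Pfizer)
  w_5 = 0.315558·1.2859 + -0.017327·9.9688 = 0.2331  (Visa)
Σw_i=1.0000  μᵀw=0.1630
σ²=wᵀΣw=λ₁·μ_p+λ₂ = 0.315558·0.163 + -0.017327 = 0.034109 ≈ 0.0341

0.2075


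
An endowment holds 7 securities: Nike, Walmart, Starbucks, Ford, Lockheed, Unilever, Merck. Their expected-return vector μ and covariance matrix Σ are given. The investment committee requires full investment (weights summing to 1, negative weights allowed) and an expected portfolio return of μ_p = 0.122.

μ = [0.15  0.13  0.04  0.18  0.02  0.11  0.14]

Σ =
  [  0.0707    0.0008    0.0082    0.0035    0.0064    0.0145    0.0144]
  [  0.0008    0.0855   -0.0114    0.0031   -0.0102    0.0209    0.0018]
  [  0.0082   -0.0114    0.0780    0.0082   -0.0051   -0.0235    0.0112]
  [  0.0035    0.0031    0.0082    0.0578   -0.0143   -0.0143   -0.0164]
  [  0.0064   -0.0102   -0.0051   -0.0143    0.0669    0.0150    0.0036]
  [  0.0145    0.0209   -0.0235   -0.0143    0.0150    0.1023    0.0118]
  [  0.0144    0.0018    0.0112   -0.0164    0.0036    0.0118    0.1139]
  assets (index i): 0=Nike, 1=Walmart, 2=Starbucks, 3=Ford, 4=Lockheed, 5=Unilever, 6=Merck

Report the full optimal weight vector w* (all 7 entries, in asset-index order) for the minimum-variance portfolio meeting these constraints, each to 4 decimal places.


p=Σ⁻¹μ = [1.3210  1.2617  0.2936  3.7868  0.9115  0.9280  1.4336]
q=Σ⁻¹𝟙 = [5.7824  12.6915  14.4338  23.7790  20.0244  9.1116  8.2757]
a=μᵀp=1.376548  b=𝟙ᵀp=9.936197  c=𝟙ᵀq=94.098473  D=ac−b²=30.803075
λ₁=(c·0.122−b)/D = (94.098473·0.122−9.936197)/30.803075 = 0.050119
λ₂=(a−b·0.122)/D = (1.376548−9.936197·0.122)/30.803075 = 0.005335
w* = 0.050119·p + 0.005335·q:
  w_0 = 0.050119·1.3210 + 0.005335·5.7824 = 0.0971  (Nike)
  w_1 = 0.050119·1.2617 + 0.005335·12.6915 = 0.1309  (Walmart)
  w_2 = 0.050119·0.2936 + 0.005335·14.4338 = 0.0917  (Starbucks)
  w_3 = 0.050119·3.7868 + 0.005335·23.7790 = 0.3166  (Ford)
  w_4 = 0.050119·0.9115 + 0.005335·20.0244 = 0.1525  (Lockheed)
  w_5 = 0.050119·0.9280 + 0.005335·9.1116 = 0.0951  (Unilever)
  w_6 = 0.050119·1.4336 + 0.005335·8.2757 = 0.1160  (Merck)
Σw_i=1.0000  μᵀw=0.1220
σ²=wᵀΣw=λ₁·μ_p+λ₂ = 0.050119·0.122 + 0.005335 = 0.011449 ≈ 0.0114

0.0971  0.1309  0.0917  0.3166  0.1525  0.0951  0.1160


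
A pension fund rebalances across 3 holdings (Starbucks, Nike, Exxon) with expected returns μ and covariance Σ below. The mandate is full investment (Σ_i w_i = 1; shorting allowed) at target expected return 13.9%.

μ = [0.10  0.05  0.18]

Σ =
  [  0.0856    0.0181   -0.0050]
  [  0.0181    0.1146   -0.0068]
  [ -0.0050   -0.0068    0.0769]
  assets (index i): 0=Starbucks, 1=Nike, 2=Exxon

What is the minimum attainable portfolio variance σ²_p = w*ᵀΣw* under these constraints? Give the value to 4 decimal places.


u=Σ⁻¹μ = [1.2296  0.3878  2.4549]
v=Σ⁻¹𝟙 = [10.8605  7.8655  14.4056]
a=μᵀu=0.584240  b=𝟙ᵀu=4.072329  c=𝟙ᵀv=33.131574  D=ac−b²=2.772929
λ₁=(c·0.139−b)/D = (33.131574·0.139−4.072329)/2.772929 = 0.192201
λ₂=(a−b·0.139)/D = (0.584240−4.072329·0.139)/2.772929 = 0.006559
w* = 0.192201·u + 0.006559·v:
  w_0 = 0.192201·1.2296 + 0.006559·10.8605 = 0.3076  (Starbucks)
  w_1 = 0.192201·0.3878 + 0.006559·7.8655 = 0.1261  (Nike)
  w_2 = 0.192201·2.4549 + 0.006559·14.4056 = 0.5663  (Exxon)
Σw_i=1.0000  μᵀw=0.1390
σ²=wᵀΣw=λ₁·μ_p+λ₂ = 0.192201·0.139 + 0.006559 = 0.033274 ≈ 0.0333

0.0333


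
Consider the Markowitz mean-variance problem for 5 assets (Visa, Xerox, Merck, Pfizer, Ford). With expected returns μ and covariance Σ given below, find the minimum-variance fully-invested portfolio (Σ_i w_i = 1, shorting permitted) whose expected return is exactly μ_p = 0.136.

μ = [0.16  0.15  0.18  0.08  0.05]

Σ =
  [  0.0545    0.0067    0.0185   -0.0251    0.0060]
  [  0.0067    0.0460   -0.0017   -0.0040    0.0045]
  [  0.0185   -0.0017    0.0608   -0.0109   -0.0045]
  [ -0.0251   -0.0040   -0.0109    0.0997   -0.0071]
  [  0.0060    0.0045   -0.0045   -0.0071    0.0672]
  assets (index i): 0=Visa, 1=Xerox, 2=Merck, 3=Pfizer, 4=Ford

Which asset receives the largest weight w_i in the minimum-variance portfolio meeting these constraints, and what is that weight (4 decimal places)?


x=Σ⁻¹μ = [2.4291  3.1021  2.6975  1.8831  0.6990]
y=Σ⁻¹𝟙 = [17.0294  19.9491  16.1523  17.9520  15.0029]
a=μᵀx=1.525114  b=𝟙ᵀx=10.810782  c=𝟙ᵀy=86.085687  D=ac−b²=14.417462
λ₁=(c·0.136−b)/D = (86.085687·0.136−10.810782)/14.417462 = 0.062207
λ₂=(a−b·0.136)/D = (1.525114−10.810782·0.136)/14.417462 = 0.003804
w* = 0.062207·x + 0.003804·y:
  w_0 = 0.062207·2.4291 + 0.003804·17.0294 = 0.2159  (Visa)
  w_1 = 0.062207·3.1021 + 0.003804·19.9491 = 0.2689  (Xerox)
  w_2 = 0.062207·2.6975 + 0.003804·16.1523 = 0.2293  (Merck)
  w_3 = 0.062207·1.8831 + 0.003804·17.9520 = 0.1854  (Pfizer)
  w_4 = 0.062207·0.6990 + 0.003804·15.0029 = 0.1006  (Ford)
Σw_i=1.0000  μᵀw=0.1360
σ²=wᵀΣw=λ₁·μ_p+λ₂ = 0.062207·0.136 + 0.003804 = 0.012264 ≈ 0.0123

Xerox (0.2689)


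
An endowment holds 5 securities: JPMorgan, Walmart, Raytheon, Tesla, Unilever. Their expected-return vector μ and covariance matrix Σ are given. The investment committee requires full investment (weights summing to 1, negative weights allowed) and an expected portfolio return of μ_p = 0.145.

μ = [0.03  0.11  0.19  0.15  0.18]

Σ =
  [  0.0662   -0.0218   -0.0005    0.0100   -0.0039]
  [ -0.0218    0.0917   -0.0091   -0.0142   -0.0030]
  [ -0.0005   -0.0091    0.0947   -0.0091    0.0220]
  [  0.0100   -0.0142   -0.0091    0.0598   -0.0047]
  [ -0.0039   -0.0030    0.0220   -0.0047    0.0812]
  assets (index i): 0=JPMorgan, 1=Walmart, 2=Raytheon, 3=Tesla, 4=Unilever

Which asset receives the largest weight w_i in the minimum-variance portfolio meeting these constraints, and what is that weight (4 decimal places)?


p=Σ⁻¹μ = [0.7945  2.1810  2.0870  3.3654  1.9648]
q=Σ⁻¹𝟙 = [19.4243  20.3522  11.8515  21.0542  12.0078]
a=μᵀp=1.518763  b=𝟙ᵀp=10.392792  c=𝟙ᵀq=84.690027  D=ac−b²=20.613946
λ₁=(c·0.145−b)/D = (84.690027·0.145−10.392792)/20.613946 = 0.091553
λ₂=(a−b·0.145)/D = (1.518763−10.392792·0.145)/20.613946 = 0.000573
w* = 0.091553·p + 0.000573·q:
  w_0 = 0.091553·0.7945 + 0.000573·19.4243 = 0.0839  (JPMorgan)
  w_1 = 0.091553·2.1810 + 0.000573·20.3522 = 0.2113  (Walmart)
  w_2 = 0.091553·2.0870 + 0.000573·11.8515 = 0.1979  (Raytheon)
  w_3 = 0.091553·3.3654 + 0.000573·21.0542 = 0.3202  (Tesla)
  w_4 = 0.091553·1.9648 + 0.000573·12.0078 = 0.1868  (Unilever)
Σw_i=1.0000  μᵀw=0.1450
σ²=wᵀΣw=λ₁·μ_p+λ₂ = 0.091553·0.145 + 0.000573 = 0.013848 ≈ 0.0138

Tesla (0.3202)


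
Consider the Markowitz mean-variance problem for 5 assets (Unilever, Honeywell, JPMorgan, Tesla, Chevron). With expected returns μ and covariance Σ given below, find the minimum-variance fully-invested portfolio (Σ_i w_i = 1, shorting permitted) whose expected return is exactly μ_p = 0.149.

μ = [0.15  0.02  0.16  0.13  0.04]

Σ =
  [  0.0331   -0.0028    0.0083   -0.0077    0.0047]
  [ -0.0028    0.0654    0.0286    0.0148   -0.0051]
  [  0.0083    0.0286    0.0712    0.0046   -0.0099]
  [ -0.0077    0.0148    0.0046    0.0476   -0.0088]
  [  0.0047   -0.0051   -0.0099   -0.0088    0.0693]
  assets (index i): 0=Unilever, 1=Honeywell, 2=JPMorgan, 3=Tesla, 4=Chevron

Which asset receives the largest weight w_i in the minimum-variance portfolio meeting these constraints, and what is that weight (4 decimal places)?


Unilever (0.4508)

x=Σ⁻¹μ = [4.6690  -1.1910  2.0664  3.8335  0.9549]
y=Σ⁻¹𝟙 = [32.7252  8.9345  7.3560  25.9969  17.2201]
a=μᵀx=1.543713  b=𝟙ᵀx=10.332830  c=𝟙ᵀy=92.232726  D=ac−b²=35.613476
λ₁=(c·0.149−b)/D = (92.232726·0.149−10.332830)/35.613476 = 0.095746
λ₂=(a−b·0.149)/D = (1.543713−10.332830·0.149)/35.613476 = 0.000116
w* = 0.095746·x + 0.000116·y:
  w_0 = 0.095746·4.6690 + 0.000116·32.7252 = 0.4508  (Unilever)
  w_1 = 0.095746·-1.1910 + 0.000116·8.9345 = -0.1130  (Honeywell)
  w_2 = 0.095746·2.0664 + 0.000116·7.3560 = 0.1987  (JPMorgan)
  w_3 = 0.095746·3.8335 + 0.000116·25.9969 = 0.3701  (Tesla)
  w_4 = 0.095746·0.9549 + 0.000116·17.2201 = 0.0934  (Chevron)
Σw_i=1.0000  μᵀw=0.1490
σ²=wᵀΣw=λ₁·μ_p+λ₂ = 0.095746·0.149 + 0.000116 = 0.014382 ≈ 0.0144


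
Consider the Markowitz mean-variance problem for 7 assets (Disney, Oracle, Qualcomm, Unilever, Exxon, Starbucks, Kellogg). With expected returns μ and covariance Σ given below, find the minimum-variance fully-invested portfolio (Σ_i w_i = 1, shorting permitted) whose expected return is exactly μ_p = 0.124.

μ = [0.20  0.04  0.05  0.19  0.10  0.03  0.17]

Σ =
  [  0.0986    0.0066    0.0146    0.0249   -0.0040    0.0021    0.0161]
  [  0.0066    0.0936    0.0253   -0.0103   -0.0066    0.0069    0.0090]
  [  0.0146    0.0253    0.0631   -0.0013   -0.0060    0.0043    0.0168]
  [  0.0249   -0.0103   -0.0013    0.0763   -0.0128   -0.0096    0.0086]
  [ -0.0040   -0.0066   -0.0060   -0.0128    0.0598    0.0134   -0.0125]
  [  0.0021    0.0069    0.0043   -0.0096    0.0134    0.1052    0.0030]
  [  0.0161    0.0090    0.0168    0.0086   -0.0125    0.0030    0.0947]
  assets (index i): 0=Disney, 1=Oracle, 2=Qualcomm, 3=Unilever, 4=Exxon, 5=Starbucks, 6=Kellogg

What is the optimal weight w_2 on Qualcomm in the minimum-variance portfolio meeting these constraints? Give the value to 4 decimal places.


0.0937

u=Σ⁻¹μ = [1.1858  0.6043  0.1419  2.4600  2.6906  0.0510  1.6411]
v=Σ⁻¹𝟙 = [2.8518  9.7091  11.1458  17.4506  23.0821  6.7685  8.4224]
a=μᵀu=1.285406  b=𝟙ᵀu=8.774697  c=𝟙ᵀv=79.430313  D=ac−b²=25.104862
λ₁=(c·0.124−b)/D = (79.430313·0.124−8.774697)/25.104862 = 0.042807
λ₂=(a−b·0.124)/D = (1.285406−8.774697·0.124)/25.104862 = 0.007861
w* = 0.042807·u + 0.007861·v:
  w_0 = 0.042807·1.1858 + 0.007861·2.8518 = 0.0732  (Disney)
  w_1 = 0.042807·0.6043 + 0.007861·9.7091 = 0.1022  (Oracle)
  w_2 = 0.042807·0.1419 + 0.007861·11.1458 = 0.0937  (Qualcomm)
  w_3 = 0.042807·2.4600 + 0.007861·17.4506 = 0.2425  (Unilever)
  w_4 = 0.042807·2.6906 + 0.007861·23.0821 = 0.2966  (Exxon)
  w_5 = 0.042807·0.0510 + 0.007861·6.7685 = 0.0554  (Starbucks)
  w_6 = 0.042807·1.6411 + 0.007861·8.4224 = 0.1365  (Kellogg)
Σw_i=1.0000  μᵀw=0.1240
σ²=wᵀΣw=λ₁·μ_p+λ₂ = 0.042807·0.124 + 0.007861 = 0.013169 ≈ 0.0132


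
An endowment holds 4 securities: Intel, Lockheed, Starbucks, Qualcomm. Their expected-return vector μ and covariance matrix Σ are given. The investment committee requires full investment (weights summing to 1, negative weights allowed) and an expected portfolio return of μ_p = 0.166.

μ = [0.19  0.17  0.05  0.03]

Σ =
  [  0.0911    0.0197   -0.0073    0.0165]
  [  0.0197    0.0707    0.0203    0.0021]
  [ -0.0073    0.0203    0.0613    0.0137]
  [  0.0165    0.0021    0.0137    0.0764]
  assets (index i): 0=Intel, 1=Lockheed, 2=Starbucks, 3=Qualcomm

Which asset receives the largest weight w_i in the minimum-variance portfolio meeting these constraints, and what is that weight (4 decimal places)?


Lockheed (0.4478)

g=Σ⁻¹μ = [1.7577  1.7862  0.4599  -0.1185]
h=Σ⁻¹𝟙 = [8.7565  7.7578  12.8468  8.6810]
a=μᵀg=0.657058  b=𝟙ᵀg=3.885331  c=𝟙ᵀh=38.042076  D=ac−b²=9.900054
λ₁=(c·0.166−b)/D = (38.042076·0.166−3.885331)/9.900054 = 0.245418
λ₂=(a−b·0.166)/D = (0.657058−3.885331·0.166)/9.900054 = 0.001222
w* = 0.245418·g + 0.001222·h:
  w_0 = 0.245418·1.7577 + 0.001222·8.7565 = 0.4421  (Intel)
  w_1 = 0.245418·1.7862 + 0.001222·7.7578 = 0.4478  (Lockheed)
  w_2 = 0.245418·0.4599 + 0.001222·12.8468 = 0.1286  (Starbucks)
  w_3 = 0.245418·-0.1185 + 0.001222·8.6810 = -0.0185  (Qualcomm)
Σw_i=1.0000  μᵀw=0.1660
σ²=wᵀΣw=λ₁·μ_p+λ₂ = 0.245418·0.166 + 0.001222 = 0.041961 ≈ 0.0420


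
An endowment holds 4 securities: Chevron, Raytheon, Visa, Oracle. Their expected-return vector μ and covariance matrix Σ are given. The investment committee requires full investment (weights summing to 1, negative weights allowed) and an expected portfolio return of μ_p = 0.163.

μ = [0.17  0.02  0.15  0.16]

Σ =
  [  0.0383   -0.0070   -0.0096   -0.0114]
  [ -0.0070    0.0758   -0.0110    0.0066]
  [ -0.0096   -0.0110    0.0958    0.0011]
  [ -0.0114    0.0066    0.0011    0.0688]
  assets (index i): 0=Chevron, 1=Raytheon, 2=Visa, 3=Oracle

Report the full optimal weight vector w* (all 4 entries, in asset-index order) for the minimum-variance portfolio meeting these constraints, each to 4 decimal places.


0.5278  0.0033  0.1823  0.2866

p=Σ⁻¹μ = [6.1188  0.8740  2.2423  3.2198]
q=Σ⁻¹𝟙 = [39.0240  17.4780  16.1369  19.0664]
a=μᵀp=1.909177  b=𝟙ᵀp=12.454790  c=𝟙ᵀq=91.705282  D=ac−b²=19.959781
λ₁=(c·0.163−b)/D = (91.705282·0.163−12.454790)/19.959781 = 0.124910
λ₂=(a−b·0.163)/D = (1.909177−12.454790·0.163)/19.959781 = -0.006060
w* = 0.124910·p + -0.006060·q:
  w_0 = 0.124910·6.1188 + -0.006060·39.0240 = 0.5278  (Chevron)
  w_1 = 0.124910·0.8740 + -0.006060·17.4780 = 0.0033  (Raytheon)
  w_2 = 0.124910·2.2423 + -0.006060·16.1369 = 0.1823  (Visa)
  w_3 = 0.124910·3.2198 + -0.006060·19.0664 = 0.2866  (Oracle)
Σw_i=1.0000  μᵀw=0.1630
σ²=wᵀΣw=λ₁·μ_p+λ₂ = 0.124910·0.163 + -0.006060 = 0.014300 ≈ 0.0143


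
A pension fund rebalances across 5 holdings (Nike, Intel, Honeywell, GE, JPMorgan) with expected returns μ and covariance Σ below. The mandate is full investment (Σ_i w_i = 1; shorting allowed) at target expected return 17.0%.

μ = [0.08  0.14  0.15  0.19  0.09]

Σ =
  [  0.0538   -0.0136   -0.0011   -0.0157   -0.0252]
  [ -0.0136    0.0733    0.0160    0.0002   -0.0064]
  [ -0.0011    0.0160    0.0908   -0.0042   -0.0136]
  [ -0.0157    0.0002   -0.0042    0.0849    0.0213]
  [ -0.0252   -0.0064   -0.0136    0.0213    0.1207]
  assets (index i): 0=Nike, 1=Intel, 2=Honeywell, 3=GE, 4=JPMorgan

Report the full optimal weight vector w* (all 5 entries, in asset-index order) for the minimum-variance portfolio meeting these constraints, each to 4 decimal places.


g=Σ⁻¹μ = [3.4867  2.3141  1.6047  2.6271  1.3135]
h=Σ⁻¹𝟙 = [35.1253  19.0353  11.0581  14.9541  15.2349]
a=μᵀg=1.460979  b=𝟙ᵀg=11.346097  c=𝟙ᵀh=95.407693  D=ac−b²=10.654692
λ₁=(c·0.170−b)/D = (95.407693·0.170−11.346097)/10.654692 = 0.457377
λ₂=(a−b·0.170)/D = (1.460979−11.346097·0.170)/10.654692 = -0.043911
w* = 0.457377·g + -0.043911·h:
  w_0 = 0.457377·3.4867 + -0.043911·35.1253 = 0.0523  (Nike)
  w_1 = 0.457377·2.3141 + -0.043911·19.0353 = 0.2226  (Intel)
  w_2 = 0.457377·1.6047 + -0.043911·11.0581 = 0.2484  (Honeywell)
  w_3 = 0.457377·2.6271 + -0.043911·14.9541 = 0.5449  (GE)
  w_4 = 0.457377·1.3135 + -0.043911·15.2349 = -0.0682  (JPMorgan)
Σw_i=1.0000  μᵀw=0.1700
σ²=wᵀΣw=λ₁·μ_p+λ₂ = 0.457377·0.170 + -0.043911 = 0.033843 ≈ 0.0338

0.0523  0.2226  0.2484  0.5449  -0.0682


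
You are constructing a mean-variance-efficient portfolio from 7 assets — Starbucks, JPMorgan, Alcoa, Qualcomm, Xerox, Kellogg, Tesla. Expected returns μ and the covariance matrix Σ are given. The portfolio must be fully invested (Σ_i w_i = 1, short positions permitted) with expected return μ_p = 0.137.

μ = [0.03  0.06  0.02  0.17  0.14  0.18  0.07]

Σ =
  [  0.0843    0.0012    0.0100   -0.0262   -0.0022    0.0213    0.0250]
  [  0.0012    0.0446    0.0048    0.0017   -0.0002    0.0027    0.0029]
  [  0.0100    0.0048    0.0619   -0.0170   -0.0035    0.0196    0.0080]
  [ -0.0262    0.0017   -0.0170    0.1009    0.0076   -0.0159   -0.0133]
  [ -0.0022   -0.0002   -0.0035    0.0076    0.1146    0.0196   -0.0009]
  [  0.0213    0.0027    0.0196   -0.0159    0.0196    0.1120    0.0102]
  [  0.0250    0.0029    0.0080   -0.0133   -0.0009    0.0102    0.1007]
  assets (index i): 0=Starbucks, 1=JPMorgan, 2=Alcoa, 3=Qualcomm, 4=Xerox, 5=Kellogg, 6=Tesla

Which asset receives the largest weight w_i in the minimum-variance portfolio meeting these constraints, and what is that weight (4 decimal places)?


p=Σ⁻¹μ = [0.3885  1.0987  0.2124  2.0738  0.8392  1.5558  0.6740]
q=Σ⁻¹𝟙 = [11.9670  19.1590  15.5372  16.2445  7.7957  3.7756  7.0062]
a=μᵀp=0.879070  b=𝟙ᵀp=6.842296  c=𝟙ᵀq=81.485198  D=ac−b²=24.814140
λ₁=(c·0.137−b)/D = (81.485198·0.137−6.842296)/24.814140 = 0.174142
λ₂=(a−b·0.137)/D = (0.879070−6.842296·0.137)/24.814140 = -0.002350
w* = 0.174142·p + -0.002350·q:
  w_0 = 0.174142·0.3885 + -0.002350·11.9670 = 0.0395  (Starbucks)
  w_1 = 0.174142·1.0987 + -0.002350·19.1590 = 0.1463  (JPMorgan)
  w_2 = 0.174142·0.2124 + -0.002350·15.5372 = 0.0005  (Alcoa)
  w_3 = 0.174142·2.0738 + -0.002350·16.2445 = 0.3229  (Qualcomm)
  w_4 = 0.174142·0.8392 + -0.002350·7.7957 = 0.1278  (Xerox)
  w_5 = 0.174142·1.5558 + -0.002350·3.7756 = 0.2620  (Kellogg)
  w_6 = 0.174142·0.6740 + -0.002350·7.0062 = 0.1009  (Tesla)
Σw_i=1.0000  μᵀw=0.1370
σ²=wᵀΣw=λ₁·μ_p+λ₂ = 0.174142·0.137 + -0.002350 = 0.021507 ≈ 0.0215

Qualcomm (0.3229)


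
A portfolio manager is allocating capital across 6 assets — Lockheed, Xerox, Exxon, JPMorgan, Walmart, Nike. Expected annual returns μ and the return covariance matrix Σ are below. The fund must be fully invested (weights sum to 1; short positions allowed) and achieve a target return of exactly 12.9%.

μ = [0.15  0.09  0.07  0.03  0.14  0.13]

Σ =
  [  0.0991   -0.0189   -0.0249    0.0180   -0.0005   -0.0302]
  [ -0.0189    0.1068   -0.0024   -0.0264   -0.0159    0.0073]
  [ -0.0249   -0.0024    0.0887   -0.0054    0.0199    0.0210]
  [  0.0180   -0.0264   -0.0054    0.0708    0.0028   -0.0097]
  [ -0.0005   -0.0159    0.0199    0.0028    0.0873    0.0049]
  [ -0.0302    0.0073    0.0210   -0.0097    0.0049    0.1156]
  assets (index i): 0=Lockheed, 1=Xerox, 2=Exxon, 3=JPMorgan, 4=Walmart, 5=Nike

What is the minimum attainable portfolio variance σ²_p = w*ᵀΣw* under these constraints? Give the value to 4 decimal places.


p=Σ⁻¹μ = [2.3672  1.5697  0.8215  0.6085  1.6134  1.4773]
q=Σ⁻¹𝟙 = [16.6299  18.0695  12.6244  18.6328  10.7669  10.6677]
a=μᵀp=0.990043  b=𝟙ᵀp=8.457594  c=𝟙ᵀq=87.391153  D=ac−b²=14.990094
λ₁=(c·0.129−b)/D = (87.391153·0.129−8.457594)/14.990094 = 0.187848
λ₂=(a−b·0.129)/D = (0.990043−8.457594·0.129)/14.990094 = -0.006737
w* = 0.187848·p + -0.006737·q:
  w_0 = 0.187848·2.3672 + -0.006737·16.6299 = 0.3326  (Lockheed)
  w_1 = 0.187848·1.5697 + -0.006737·18.0695 = 0.1731  (Xerox)
  w_2 = 0.187848·0.8215 + -0.006737·12.6244 = 0.0693  (Exxon)
  w_3 = 0.187848·0.6085 + -0.006737·18.6328 = -0.0112  (JPMorgan)
  w_4 = 0.187848·1.6134 + -0.006737·10.7669 = 0.2305  (Walmart)
  w_5 = 0.187848·1.4773 + -0.006737·10.6677 = 0.2056  (Nike)
Σw_i=1.0000  μᵀw=0.1290
σ²=wᵀΣw=λ₁·μ_p+λ₂ = 0.187848·0.129 + -0.006737 = 0.017496 ≈ 0.0175

0.0175


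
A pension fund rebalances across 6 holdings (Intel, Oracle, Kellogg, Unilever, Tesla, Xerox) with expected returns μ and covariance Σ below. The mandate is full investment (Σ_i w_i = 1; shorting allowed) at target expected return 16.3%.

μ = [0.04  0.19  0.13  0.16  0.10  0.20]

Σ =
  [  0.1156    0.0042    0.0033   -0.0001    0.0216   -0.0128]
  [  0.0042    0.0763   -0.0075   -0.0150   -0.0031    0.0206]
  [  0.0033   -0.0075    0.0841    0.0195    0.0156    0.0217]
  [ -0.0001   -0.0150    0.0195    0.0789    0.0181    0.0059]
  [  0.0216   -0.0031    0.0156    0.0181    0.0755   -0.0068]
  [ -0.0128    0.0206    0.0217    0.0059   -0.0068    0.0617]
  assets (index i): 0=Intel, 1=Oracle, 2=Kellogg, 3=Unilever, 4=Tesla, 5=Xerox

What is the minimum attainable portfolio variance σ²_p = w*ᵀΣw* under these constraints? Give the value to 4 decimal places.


x=Σ⁻¹μ = [0.3195  2.3373  0.5283  1.9540  0.9550  2.2600]
y=Σ⁻¹𝟙 = [7.6680  12.5892  5.5755  10.7987  8.8702  11.5791]
a=μᵀx=1.385686  b=𝟙ᵀx=8.354118  c=𝟙ᵀy=57.080723  D=ac−b²=9.304688
λ₁=(c·0.163−b)/D = (57.080723·0.163−8.354118)/9.304688 = 0.102103
λ₂=(a−b·0.163)/D = (1.385686−8.354118·0.163)/9.304688 = 0.002576
w* = 0.102103·x + 0.002576·y:
  w_0 = 0.102103·0.3195 + 0.002576·7.6680 = 0.0524  (Intel)
  w_1 = 0.102103·2.3373 + 0.002576·12.5892 = 0.2711  (Oracle)
  w_2 = 0.102103·0.5283 + 0.002576·5.5755 = 0.0683  (Kellogg)
  w_3 = 0.102103·1.9540 + 0.002576·10.7987 = 0.2273  (Unilever)
  w_4 = 0.102103·0.9550 + 0.002576·8.8702 = 0.1204  (Tesla)
  w_5 = 0.102103·2.2600 + 0.002576·11.5791 = 0.2606  (Xerox)
Σw_i=1.0000  μᵀw=0.1630
σ²=wᵀΣw=λ₁·μ_p+λ₂ = 0.102103·0.163 + 0.002576 = 0.019218 ≈ 0.0192

0.0192


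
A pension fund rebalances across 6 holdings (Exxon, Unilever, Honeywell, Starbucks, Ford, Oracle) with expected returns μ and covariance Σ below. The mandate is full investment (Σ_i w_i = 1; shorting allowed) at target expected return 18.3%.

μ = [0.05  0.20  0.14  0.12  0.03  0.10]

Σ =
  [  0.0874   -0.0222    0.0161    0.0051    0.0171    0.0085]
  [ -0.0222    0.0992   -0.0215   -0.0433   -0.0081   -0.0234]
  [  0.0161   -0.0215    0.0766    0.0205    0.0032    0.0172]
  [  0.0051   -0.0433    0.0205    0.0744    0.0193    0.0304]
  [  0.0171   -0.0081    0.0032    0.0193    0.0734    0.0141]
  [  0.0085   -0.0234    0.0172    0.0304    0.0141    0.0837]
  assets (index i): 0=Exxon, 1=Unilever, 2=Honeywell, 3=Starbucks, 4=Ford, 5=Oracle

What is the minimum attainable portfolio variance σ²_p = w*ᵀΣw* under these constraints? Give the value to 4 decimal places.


0.0247

p=Σ⁻¹μ = [1.1600  4.2527  1.7286  3.3420  -0.4963  0.7804]
q=Σ⁻¹𝟙 = [13.1201  26.4305  10.3226  20.4333  6.2377  7.4107]
a=μᵀp=1.614735  b=𝟙ᵀp=10.767467  c=𝟙ᵀq=83.954924  D=ac−b²=19.626604
λ₁=(c·0.183−b)/D = (83.954924·0.183−10.767467)/19.626604 = 0.234186
λ₂=(a−b·0.183)/D = (1.614735−10.767467·0.183)/19.626604 = -0.018124
w* = 0.234186·p + -0.018124·q:
  w_0 = 0.234186·1.1600 + -0.018124·13.1201 = 0.0339  (Exxon)
  w_1 = 0.234186·4.2527 + -0.018124·26.4305 = 0.5169  (Unilever)
  w_2 = 0.234186·1.7286 + -0.018124·10.3226 = 0.2177  (Honeywell)
  w_3 = 0.234186·3.3420 + -0.018124·20.4333 = 0.4123  (Starbucks)
  w_4 = 0.234186·-0.4963 + -0.018124·6.2377 = -0.2293  (Ford)
  w_5 = 0.234186·0.7804 + -0.018124·7.4107 = 0.0485  (Oracle)
Σw_i=1.0000  μᵀw=0.1830
σ²=wᵀΣw=λ₁·μ_p+λ₂ = 0.234186·0.183 + -0.018124 = 0.024732 ≈ 0.0247


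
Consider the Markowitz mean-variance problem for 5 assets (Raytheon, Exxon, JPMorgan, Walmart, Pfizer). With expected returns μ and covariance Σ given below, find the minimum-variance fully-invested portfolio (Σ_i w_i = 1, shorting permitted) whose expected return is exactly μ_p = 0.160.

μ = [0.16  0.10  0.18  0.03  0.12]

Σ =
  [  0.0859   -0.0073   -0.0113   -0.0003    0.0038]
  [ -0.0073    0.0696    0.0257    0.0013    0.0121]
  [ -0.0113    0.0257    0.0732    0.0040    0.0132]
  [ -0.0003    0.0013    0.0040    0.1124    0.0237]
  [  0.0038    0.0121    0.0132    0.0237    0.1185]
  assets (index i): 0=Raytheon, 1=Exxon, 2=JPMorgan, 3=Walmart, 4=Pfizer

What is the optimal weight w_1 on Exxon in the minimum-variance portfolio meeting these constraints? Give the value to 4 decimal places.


p=Σ⁻¹μ = [2.2163  0.6569  2.4613  0.0533  0.5897]
q=Σ⁻¹𝟙 = [13.8343  10.9729  10.7810  7.5450  4.1648]
a=μᵀp=0.935693  b=𝟙ᵀp=5.977482  c=𝟙ᵀq=47.297993  D=ac−b²=8.526115
λ₁=(c·0.160−b)/D = (47.297993·0.160−5.977482)/8.526115 = 0.186509
λ₂=(a−b·0.160)/D = (0.935693−5.977482·0.160)/8.526115 = -0.002428
w* = 0.186509·p + -0.002428·q:
  w_0 = 0.186509·2.2163 + -0.002428·13.8343 = 0.3798  (Raytheon)
  w_1 = 0.186509·0.6569 + -0.002428·10.9729 = 0.0959  (Exxon)
  w_2 = 0.186509·2.4613 + -0.002428·10.7810 = 0.4329  (JPMorgan)
  w_3 = 0.186509·0.0533 + -0.002428·7.5450 = -0.0084  (Walmart)
  w_4 = 0.186509·0.5897 + -0.002428·4.1648 = 0.0999  (Pfizer)
Σw_i=1.0000  μᵀw=0.1600
σ²=wᵀΣw=λ₁·μ_p+λ₂ = 0.186509·0.160 + -0.002428 = 0.027413 ≈ 0.0274

0.0959


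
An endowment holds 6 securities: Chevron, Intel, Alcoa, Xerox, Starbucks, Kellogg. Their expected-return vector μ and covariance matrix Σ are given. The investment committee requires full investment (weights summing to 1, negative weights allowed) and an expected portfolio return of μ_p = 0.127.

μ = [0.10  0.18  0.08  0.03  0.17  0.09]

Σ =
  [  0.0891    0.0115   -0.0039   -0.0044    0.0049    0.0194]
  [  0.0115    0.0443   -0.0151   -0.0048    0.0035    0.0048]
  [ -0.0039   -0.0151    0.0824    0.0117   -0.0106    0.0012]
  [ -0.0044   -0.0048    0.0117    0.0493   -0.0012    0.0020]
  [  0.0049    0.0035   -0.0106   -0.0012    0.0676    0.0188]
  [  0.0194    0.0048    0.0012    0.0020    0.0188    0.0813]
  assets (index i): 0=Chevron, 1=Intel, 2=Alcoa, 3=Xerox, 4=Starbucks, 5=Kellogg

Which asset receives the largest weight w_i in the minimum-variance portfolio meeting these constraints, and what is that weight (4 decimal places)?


Intel (0.3537)

g=Σ⁻¹μ = [0.5064  4.4919  2.0514  0.6630  2.5558  0.0834]
h=Σ⁻¹𝟙 = [7.6315  26.6501  16.3503  19.8344  14.4299  4.8396]
a=μᵀg=1.485165  b=𝟙ᵀg=10.351865  c=𝟙ᵀh=89.735780  D=ac−b²=26.111358
λ₁=(c·0.127−b)/D = (89.735780·0.127−10.351865)/26.111358 = 0.040005
λ₂=(a−b·0.127)/D = (1.485165−10.351865·0.127)/26.111358 = 0.006529
w* = 0.040005·g + 0.006529·h:
  w_0 = 0.040005·0.5064 + 0.006529·7.6315 = 0.0701  (Chevron)
  w_1 = 0.040005·4.4919 + 0.006529·26.6501 = 0.3537  (Intel)
  w_2 = 0.040005·2.0514 + 0.006529·16.3503 = 0.1888  (Alcoa)
  w_3 = 0.040005·0.6630 + 0.006529·19.8344 = 0.1560  (Xerox)
  w_4 = 0.040005·2.5558 + 0.006529·14.4299 = 0.1965  (Starbucks)
  w_5 = 0.040005·0.0834 + 0.006529·4.8396 = 0.0349  (Kellogg)
Σw_i=1.0000  μᵀw=0.1270
σ²=wᵀΣw=λ₁·μ_p+λ₂ = 0.040005·0.127 + 0.006529 = 0.011610 ≈ 0.0116


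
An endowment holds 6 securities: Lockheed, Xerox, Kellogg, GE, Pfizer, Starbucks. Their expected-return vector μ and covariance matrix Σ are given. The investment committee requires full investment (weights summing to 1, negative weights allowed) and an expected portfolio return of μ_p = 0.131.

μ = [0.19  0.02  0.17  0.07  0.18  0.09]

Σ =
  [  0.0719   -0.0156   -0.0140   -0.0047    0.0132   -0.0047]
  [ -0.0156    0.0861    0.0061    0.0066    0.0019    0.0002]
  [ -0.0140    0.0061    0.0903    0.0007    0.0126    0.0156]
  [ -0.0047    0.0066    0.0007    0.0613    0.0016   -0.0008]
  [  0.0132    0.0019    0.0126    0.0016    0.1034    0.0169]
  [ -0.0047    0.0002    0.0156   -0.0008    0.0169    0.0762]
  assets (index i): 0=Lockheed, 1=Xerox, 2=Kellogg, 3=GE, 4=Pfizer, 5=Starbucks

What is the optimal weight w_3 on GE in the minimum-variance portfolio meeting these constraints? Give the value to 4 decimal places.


p=Σ⁻¹μ = [3.1198  0.5306  2.0589  1.2859  0.9384  0.7560]
q=Σ⁻¹𝟙 = [20.0347  13.1291  10.6933  16.3748  3.4286  11.5470]
a=μᵀp=1.280359  b=𝟙ᵀp=8.689645  c=𝟙ᵀq=75.207467  D=ac−b²=20.782619
λ₁=(c·0.131−b)/D = (75.207467·0.131−8.689645)/20.782619 = 0.055938
λ₂=(a−b·0.131)/D = (1.280359−8.689645·0.131)/20.782619 = 0.006833
w* = 0.055938·p + 0.006833·q:
  w_0 = 0.055938·3.1198 + 0.006833·20.0347 = 0.3114  (Lockheed)
  w_1 = 0.055938·0.5306 + 0.006833·13.1291 = 0.1194  (Xerox)
  w_2 = 0.055938·2.0589 + 0.006833·10.6933 = 0.1882  (Kellogg)
  w_3 = 0.055938·1.2859 + 0.006833·16.3748 = 0.1838  (GE)
  w_4 = 0.055938·0.9384 + 0.006833·3.4286 = 0.0759  (Pfizer)
  w_5 = 0.055938·0.7560 + 0.006833·11.5470 = 0.1212  (Starbucks)
Σw_i=1.0000  μᵀw=0.1310
σ²=wᵀΣw=λ₁·μ_p+λ₂ = 0.055938·0.131 + 0.006833 = 0.014161 ≈ 0.0142

0.1838


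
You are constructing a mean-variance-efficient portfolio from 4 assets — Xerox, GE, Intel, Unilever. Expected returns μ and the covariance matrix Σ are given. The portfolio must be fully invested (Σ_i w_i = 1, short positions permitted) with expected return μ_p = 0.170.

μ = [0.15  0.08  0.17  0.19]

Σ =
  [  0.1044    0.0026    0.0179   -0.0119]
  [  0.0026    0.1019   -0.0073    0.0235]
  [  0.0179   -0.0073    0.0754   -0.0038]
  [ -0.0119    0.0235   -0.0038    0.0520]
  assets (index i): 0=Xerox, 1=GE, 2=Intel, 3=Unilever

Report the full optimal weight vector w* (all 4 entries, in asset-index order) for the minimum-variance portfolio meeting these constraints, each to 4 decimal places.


g=Σ⁻¹μ = [1.5587  -0.0727  2.0890  4.1961]
h=Σ⁻¹𝟙 = [9.5144  5.9415  12.5690  19.6415]
a=μᵀg=1.380378  b=𝟙ᵀg=7.771093  c=𝟙ᵀh=47.666399  D=ac−b²=5.407775
λ₁=(c·0.170−b)/D = (47.666399·0.170−7.771093)/5.407775 = 0.061429
λ₂=(a−b·0.170)/D = (1.380378−7.771093·0.170)/5.407775 = 0.010964
w* = 0.061429·g + 0.010964·h:
  w_0 = 0.061429·1.5587 + 0.010964·9.5144 = 0.2001  (Xerox)
  w_1 = 0.061429·-0.0727 + 0.010964·5.9415 = 0.0607  (GE)
  w_2 = 0.061429·2.0890 + 0.010964·12.5690 = 0.2661  (Intel)
  w_3 = 0.061429·4.1961 + 0.010964·19.6415 = 0.4731  (Unilever)
Σw_i=1.0000  μᵀw=0.1700
σ²=wᵀΣw=λ₁·μ_p+λ₂ = 0.061429·0.170 + 0.010964 = 0.021407 ≈ 0.0214

0.2001  0.0607  0.2661  0.4731


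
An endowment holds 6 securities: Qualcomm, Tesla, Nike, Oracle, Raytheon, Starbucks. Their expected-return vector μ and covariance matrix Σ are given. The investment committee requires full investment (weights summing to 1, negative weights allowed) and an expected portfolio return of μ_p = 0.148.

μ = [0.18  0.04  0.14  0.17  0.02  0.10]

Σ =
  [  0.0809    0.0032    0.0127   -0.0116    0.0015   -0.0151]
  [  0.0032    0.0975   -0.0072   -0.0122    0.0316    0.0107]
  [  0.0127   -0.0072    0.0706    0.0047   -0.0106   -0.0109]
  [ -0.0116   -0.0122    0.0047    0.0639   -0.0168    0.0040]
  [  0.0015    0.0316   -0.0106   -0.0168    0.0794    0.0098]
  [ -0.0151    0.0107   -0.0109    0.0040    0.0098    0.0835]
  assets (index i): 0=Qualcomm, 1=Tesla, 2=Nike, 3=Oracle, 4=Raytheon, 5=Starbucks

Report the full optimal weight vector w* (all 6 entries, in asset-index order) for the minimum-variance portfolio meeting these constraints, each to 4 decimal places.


g=Σ⁻¹μ = [2.6882  0.4330  1.6891  3.1986  0.7324  1.6096]
h=Σ⁻¹𝟙 = [14.9755  7.5229  14.9427  21.6525  14.2947  12.9558]
a=μᵀg=1.457037  b=𝟙ᵀg=10.350867  c=𝟙ᵀh=86.344031  D=ac−b²=18.665967
λ₁=(c·0.148−b)/D = (86.344031·0.148−10.350867)/18.665967 = 0.130079
λ₂=(a−b·0.148)/D = (1.457037−10.350867·0.148)/18.665967 = -0.004012
w* = 0.130079·g + -0.004012·h:
  w_0 = 0.130079·2.6882 + -0.004012·14.9755 = 0.2896  (Qualcomm)
  w_1 = 0.130079·0.4330 + -0.004012·7.5229 = 0.0261  (Tesla)
  w_2 = 0.130079·1.6891 + -0.004012·14.9427 = 0.1598  (Nike)
  w_3 = 0.130079·3.1986 + -0.004012·21.6525 = 0.3292  (Oracle)
  w_4 = 0.130079·0.7324 + -0.004012·14.2947 = 0.0379  (Raytheon)
  w_5 = 0.130079·1.6096 + -0.004012·12.9558 = 0.1574  (Starbucks)
Σw_i=1.0000  μᵀw=0.1480
σ²=wᵀΣw=λ₁·μ_p+λ₂ = 0.130079·0.148 + -0.004012 = 0.015239 ≈ 0.0152

0.2896  0.0261  0.1598  0.3292  0.0379  0.1574


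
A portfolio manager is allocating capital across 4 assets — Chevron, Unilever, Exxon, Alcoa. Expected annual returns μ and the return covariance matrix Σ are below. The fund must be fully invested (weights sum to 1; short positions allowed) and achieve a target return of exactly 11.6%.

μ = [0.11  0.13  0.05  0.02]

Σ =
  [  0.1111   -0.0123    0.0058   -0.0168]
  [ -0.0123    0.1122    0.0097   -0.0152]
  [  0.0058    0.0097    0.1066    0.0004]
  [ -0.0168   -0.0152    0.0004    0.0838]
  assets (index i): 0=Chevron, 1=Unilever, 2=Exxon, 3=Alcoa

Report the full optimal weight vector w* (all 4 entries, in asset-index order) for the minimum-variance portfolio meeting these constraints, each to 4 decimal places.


0.4334  0.5208  -0.0097  0.0555

p=Σ⁻¹μ = [1.2385  1.3702  0.2742  0.7342]
q=Σ⁻¹𝟙 = [12.4200  11.8608  7.5638  16.5384]
a=μᵀp=0.342751  b=𝟙ᵀp=3.617059  c=𝟙ᵀq=48.382929  D=ac−b²=3.500177
λ₁=(c·0.116−b)/D = (48.382929·0.116−3.617059)/3.500177 = 0.570074
λ₂=(a−b·0.116)/D = (0.342751−3.617059·0.116)/3.500177 = -0.021950
w* = 0.570074·p + -0.021950·q:
  w_0 = 0.570074·1.2385 + -0.021950·12.4200 = 0.4334  (Chevron)
  w_1 = 0.570074·1.3702 + -0.021950·11.8608 = 0.5208  (Unilever)
  w_2 = 0.570074·0.2742 + -0.021950·7.5638 = -0.0097  (Exxon)
  w_3 = 0.570074·0.7342 + -0.021950·16.5384 = 0.0555  (Alcoa)
Σw_i=1.0000  μᵀw=0.1160
σ²=wᵀΣw=λ₁·μ_p+λ₂ = 0.570074·0.116 + -0.021950 = 0.044179 ≈ 0.0442


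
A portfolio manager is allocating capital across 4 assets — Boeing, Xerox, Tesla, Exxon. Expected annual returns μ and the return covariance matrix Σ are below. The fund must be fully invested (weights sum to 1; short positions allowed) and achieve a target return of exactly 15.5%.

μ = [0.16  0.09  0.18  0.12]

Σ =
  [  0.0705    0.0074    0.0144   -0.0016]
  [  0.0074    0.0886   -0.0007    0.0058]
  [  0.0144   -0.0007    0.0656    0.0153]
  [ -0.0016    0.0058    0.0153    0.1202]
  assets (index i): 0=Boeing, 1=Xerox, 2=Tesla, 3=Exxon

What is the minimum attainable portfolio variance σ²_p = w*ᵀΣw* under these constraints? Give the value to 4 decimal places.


u=Σ⁻¹μ = [1.7464  0.8415  2.2062  0.7002]
v=Σ⁻¹𝟙 = [10.9453  10.0355  11.4262  6.5265]
a=μᵀu=0.836305  b=𝟙ᵀu=5.494337  c=𝟙ᵀv=38.933512  D=ac−b²=2.372549
λ₁=(c·0.155−b)/D = (38.933512·0.155−5.494337)/2.372549 = 0.227754
λ₂=(a−b·0.155)/D = (0.836305−5.494337·0.155)/2.372549 = -0.006456
w* = 0.227754·u + -0.006456·v:
  w_0 = 0.227754·1.7464 + -0.006456·10.9453 = 0.3271  (Boeing)
  w_1 = 0.227754·0.8415 + -0.006456·10.0355 = 0.1269  (Xerox)
  w_2 = 0.227754·2.2062 + -0.006456·11.4262 = 0.4287  (Tesla)
  w_3 = 0.227754·0.7002 + -0.006456·6.5265 = 0.1173  (Exxon)
Σw_i=1.0000  μᵀw=0.1550
σ²=wᵀΣw=λ₁·μ_p+λ₂ = 0.227754·0.155 + -0.006456 = 0.028846 ≈ 0.0288

0.0288


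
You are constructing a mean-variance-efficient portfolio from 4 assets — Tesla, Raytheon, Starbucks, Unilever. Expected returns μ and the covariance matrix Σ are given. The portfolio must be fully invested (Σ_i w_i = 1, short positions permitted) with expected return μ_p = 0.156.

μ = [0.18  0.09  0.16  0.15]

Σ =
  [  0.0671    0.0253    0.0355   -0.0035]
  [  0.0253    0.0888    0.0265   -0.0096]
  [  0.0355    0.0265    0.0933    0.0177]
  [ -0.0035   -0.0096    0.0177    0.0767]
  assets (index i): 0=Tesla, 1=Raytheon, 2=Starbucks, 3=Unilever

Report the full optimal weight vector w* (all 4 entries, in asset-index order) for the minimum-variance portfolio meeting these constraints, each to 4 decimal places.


0.4378  0.1258  0.0415  0.3949

x=Σ⁻¹μ = [2.4888  0.4547  0.2462  2.0693]
y=Σ⁻¹𝟙 = [11.7123  9.2304  0.8847  14.5234]
a=μᵀx=0.838699  b=𝟙ᵀx=5.259015  c=𝟙ᵀy=36.350816  D=ac−b²=2.830148
λ₁=(c·0.156−b)/D = (36.350816·0.156−5.259015)/2.830148 = 0.145474
λ₂=(a−b·0.156)/D = (0.838699−5.259015·0.156)/2.830148 = 0.006463
w* = 0.145474·x + 0.006463·y:
  w_0 = 0.145474·2.4888 + 0.006463·11.7123 = 0.4378  (Tesla)
  w_1 = 0.145474·0.4547 + 0.006463·9.2304 = 0.1258  (Raytheon)
  w_2 = 0.145474·0.2462 + 0.006463·0.8847 = 0.0415  (Starbucks)
  w_3 = 0.145474·2.0693 + 0.006463·14.5234 = 0.3949  (Unilever)
Σw_i=1.0000  μᵀw=0.1560
σ²=wᵀΣw=λ₁·μ_p+λ₂ = 0.145474·0.156 + 0.006463 = 0.029157 ≈ 0.0292


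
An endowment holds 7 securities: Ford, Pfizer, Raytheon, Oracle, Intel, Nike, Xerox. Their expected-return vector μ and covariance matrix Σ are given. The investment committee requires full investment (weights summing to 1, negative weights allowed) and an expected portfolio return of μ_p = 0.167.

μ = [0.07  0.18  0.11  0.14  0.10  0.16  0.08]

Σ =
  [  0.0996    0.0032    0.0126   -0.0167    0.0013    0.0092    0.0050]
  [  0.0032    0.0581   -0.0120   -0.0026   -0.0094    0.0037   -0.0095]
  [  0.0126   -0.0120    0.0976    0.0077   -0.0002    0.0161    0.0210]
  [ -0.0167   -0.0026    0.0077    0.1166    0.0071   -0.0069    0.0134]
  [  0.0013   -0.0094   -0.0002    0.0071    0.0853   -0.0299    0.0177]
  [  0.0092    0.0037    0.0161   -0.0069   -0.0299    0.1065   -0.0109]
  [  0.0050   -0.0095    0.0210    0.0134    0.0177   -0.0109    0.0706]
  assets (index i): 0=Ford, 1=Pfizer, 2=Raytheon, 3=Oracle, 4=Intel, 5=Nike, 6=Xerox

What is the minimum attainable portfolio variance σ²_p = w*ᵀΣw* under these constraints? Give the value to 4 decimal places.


g=Σ⁻¹μ = [0.4166  3.6611  0.9241  1.1713  1.9587  1.9178  0.9041]
h=Σ⁻¹𝟙 = [7.9061  22.0599  6.7953  8.2970  15.6076  12.9649  11.0654]
a=μᵀg=1.528832  b=𝟙ᵀg=10.953667  c=𝟙ᵀh=84.696382  D=ac−b²=9.503718
λ₁=(c·0.167−b)/D = (84.696382·0.167−10.953667)/9.503718 = 0.335724
λ₂=(a−b·0.167)/D = (1.528832−10.953667·0.167)/9.503718 = -0.031612
w* = 0.335724·g + -0.031612·h:
  w_0 = 0.335724·0.4166 + -0.031612·7.9061 = -0.1101  (Ford)
  w_1 = 0.335724·3.6611 + -0.031612·22.0599 = 0.5317  (Pfizer)
  w_2 = 0.335724·0.9241 + -0.031612·6.7953 = 0.0954  (Raytheon)
  w_3 = 0.335724·1.1713 + -0.031612·8.2970 = 0.1309  (Oracle)
  w_4 = 0.335724·1.9587 + -0.031612·15.6076 = 0.1642  (Intel)
  w_5 = 0.335724·1.9178 + -0.031612·12.9649 = 0.2340  (Nike)
  w_6 = 0.335724·0.9041 + -0.031612·11.0654 = -0.0463  (Xerox)
Σw_i=1.0000  μᵀw=0.1670
σ²=wᵀΣw=λ₁·μ_p+λ₂ = 0.335724·0.167 + -0.031612 = 0.024454 ≈ 0.0245

0.0245
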